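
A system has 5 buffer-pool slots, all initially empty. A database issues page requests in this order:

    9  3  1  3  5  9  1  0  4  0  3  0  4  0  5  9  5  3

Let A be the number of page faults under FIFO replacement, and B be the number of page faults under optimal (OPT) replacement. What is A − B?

Under FIFO: F F F . F . . F F . . . . . . F . F → 8 faults.
Under OPT: F F F . F . . F F . . . . . . . . . → 6 faults.
A − B = 8 − 6 = 2.

2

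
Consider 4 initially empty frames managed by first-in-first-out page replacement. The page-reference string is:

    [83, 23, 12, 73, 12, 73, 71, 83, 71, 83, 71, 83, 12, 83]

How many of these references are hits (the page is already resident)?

83 -> fault, frames [83]
23 -> fault, frames [83, 23]
12 -> fault, frames [83, 23, 12]
73 -> fault, frames [83, 23, 12, 73]
12 -> hit
73 -> hit
71 -> fault, evict 83, frames [23, 12, 73, 71]
83 -> fault, evict 23, frames [12, 73, 71, 83]
71 -> hit
83 -> hit
71 -> hit
83 -> hit
12 -> hit
83 -> hit
Hits: 8.

8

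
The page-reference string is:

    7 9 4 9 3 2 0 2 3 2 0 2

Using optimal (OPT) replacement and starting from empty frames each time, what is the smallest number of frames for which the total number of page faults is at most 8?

2

f=1: 12 faults
f=2: 8 faults
f=3: 6 faults
f=4: 6 faults
f=5: 6 faults
f=6: 6 faults
Smallest f with faults ≤ 8 is 2.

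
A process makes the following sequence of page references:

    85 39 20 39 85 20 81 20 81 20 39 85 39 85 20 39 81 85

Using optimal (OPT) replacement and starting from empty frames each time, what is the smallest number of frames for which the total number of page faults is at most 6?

3

f=1: 18 faults
f=2: 10 faults
f=3: 6 faults
f=4: 4 faults
Smallest f with faults ≤ 6 is 3.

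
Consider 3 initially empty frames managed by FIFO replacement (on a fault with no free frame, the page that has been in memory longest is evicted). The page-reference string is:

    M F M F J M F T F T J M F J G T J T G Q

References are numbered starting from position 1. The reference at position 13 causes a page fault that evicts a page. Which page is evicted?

pos 1: M → miss, frames {M}
pos 2: F → miss, frames {M,F}
pos 3: M → hit
pos 4: F → hit
pos 5: J → miss, frames {M,F,J}
pos 6: M → hit
pos 7: F → hit
pos 8: T → miss, evict M, frames {F,J,T}
pos 9: F → hit
pos 10: T → hit
pos 11: J → hit
pos 12: M → miss, evict F, frames {J,T,M}
pos 13: F → miss, evict J, frames {T,M,F}
At position 13, page J is evicted.

J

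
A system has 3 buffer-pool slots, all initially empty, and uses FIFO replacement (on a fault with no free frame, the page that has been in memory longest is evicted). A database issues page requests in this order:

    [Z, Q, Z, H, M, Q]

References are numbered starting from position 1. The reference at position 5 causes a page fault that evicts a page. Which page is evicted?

Z

pos 1: Z: fault, frames {Z}
pos 2: Q: fault, frames {Z,Q}
pos 3: Z: hit
pos 4: H: fault, frames {Z,Q,H}
pos 5: M: fault, evict Z, frames {Q,H,M}
At position 5, page Z is evicted.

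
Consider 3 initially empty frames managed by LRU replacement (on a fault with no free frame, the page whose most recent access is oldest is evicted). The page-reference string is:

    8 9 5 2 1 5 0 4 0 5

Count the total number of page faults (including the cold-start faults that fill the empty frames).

8 → miss, frames {8}
9 → miss, frames {8,9}
5 → miss, frames {8,9,5}
2 → miss, evict 8, frames {9,5,2}
1 → miss, evict 9, frames {5,2,1}
5 → hit
0 → miss, evict 2, frames {1,5,0}
4 → miss, evict 1, frames {5,0,4}
0 → hit
5 → hit
Page faults: 7.

7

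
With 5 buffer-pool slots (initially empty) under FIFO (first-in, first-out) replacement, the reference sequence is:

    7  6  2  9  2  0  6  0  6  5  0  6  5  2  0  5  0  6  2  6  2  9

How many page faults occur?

7: fault, frames [7]
6: fault, frames [7, 6]
2: fault, frames [7, 6, 2]
9: fault, frames [7, 6, 2, 9]
2: hit
0: fault, frames [7, 6, 2, 9, 0]
6: hit
0: hit
6: hit
5: fault, evict 7, frames [6, 2, 9, 0, 5]
0: hit
6: hit
5: hit
2: hit
0: hit
5: hit
0: hit
6: hit
2: hit
6: hit
2: hit
9: hit
Page faults: 6.

6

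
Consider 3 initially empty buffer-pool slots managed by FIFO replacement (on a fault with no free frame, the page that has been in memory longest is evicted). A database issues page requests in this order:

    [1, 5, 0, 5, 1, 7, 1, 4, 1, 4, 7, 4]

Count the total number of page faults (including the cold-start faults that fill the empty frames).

6

1: miss, frames (1)
5: miss, frames (1 5)
0: miss, frames (1 5 0)
5: hit
1: hit
7: miss, evict 1, frames (5 0 7)
1: miss, evict 5, frames (0 7 1)
4: miss, evict 0, frames (7 1 4)
1: hit
4: hit
7: hit
4: hit
Page faults: 6.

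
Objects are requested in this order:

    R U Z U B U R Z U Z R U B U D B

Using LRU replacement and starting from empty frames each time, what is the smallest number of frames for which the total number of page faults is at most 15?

f=1: 16 faults
f=2: 12 faults
f=3: 8 faults
f=4: 5 faults
f=5: 5 faults
Smallest f with faults ≤ 15 is 2.

2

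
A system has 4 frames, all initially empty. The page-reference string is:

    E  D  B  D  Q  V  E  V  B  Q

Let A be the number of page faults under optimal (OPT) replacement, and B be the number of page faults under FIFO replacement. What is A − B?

Under OPT: F F F . F F . . . . → 5 faults.
Under FIFO: F F F . F F F . . . → 6 faults.
A − B = 5 − 6 = -1.

-1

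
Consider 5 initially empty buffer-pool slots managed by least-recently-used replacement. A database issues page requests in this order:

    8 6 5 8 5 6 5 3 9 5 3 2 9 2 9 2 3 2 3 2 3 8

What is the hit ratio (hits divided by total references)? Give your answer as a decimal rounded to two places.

8 → miss, frames (8)
6 → miss, frames (8 6)
5 → miss, frames (8 6 5)
8 → hit
5 → hit
6 → hit
5 → hit
3 → miss, frames (8 6 5 3)
9 → miss, frames (8 6 5 3 9)
5 → hit
3 → hit
2 → miss, evict 8, frames (6 9 5 3 2)
9 → hit
2 → hit
9 → hit
2 → hit
3 → hit
2 → hit
3 → hit
2 → hit
3 → hit
8 → miss, evict 6, frames (5 9 2 3 8)
Hits: 15 of 22 references → 15/22 = 0.6818.

0.68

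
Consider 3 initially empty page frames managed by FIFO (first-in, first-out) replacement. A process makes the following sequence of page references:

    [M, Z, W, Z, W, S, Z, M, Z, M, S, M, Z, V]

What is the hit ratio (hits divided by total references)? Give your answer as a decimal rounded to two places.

0.50

M: fault, frames (M)
Z: fault, frames (M Z)
W: fault, frames (M Z W)
Z: hit
W: hit
S: fault, evict M, frames (Z W S)
Z: hit
M: fault, evict Z, frames (W S M)
Z: fault, evict W, frames (S M Z)
M: hit
S: hit
M: hit
Z: hit
V: fault, evict S, frames (M Z V)
Hits: 7 of 14 references → 7/14 = 0.5000.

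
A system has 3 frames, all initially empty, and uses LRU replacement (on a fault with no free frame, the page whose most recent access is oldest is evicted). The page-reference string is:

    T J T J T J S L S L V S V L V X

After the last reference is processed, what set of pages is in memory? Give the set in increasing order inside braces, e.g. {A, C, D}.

T → fault, frames [T]
J → fault, frames [T, J]
T → hit
J → hit
T → hit
J → hit
S → fault, frames [T, J, S]
L → fault, evict T, frames [J, S, L]
S → hit
L → hit
V → fault, evict J, frames [S, L, V]
S → hit
V → hit
L → hit
V → hit
X → fault, evict S, frames [L, V, X]

{L, V, X}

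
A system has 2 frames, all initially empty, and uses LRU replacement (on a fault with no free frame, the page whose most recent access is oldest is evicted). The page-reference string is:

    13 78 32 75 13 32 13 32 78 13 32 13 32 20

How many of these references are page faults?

10

13 → miss, frames (13)
78 → miss, frames (13 78)
32 → miss, evict 13, frames (78 32)
75 → miss, evict 78, frames (32 75)
13 → miss, evict 32, frames (75 13)
32 → miss, evict 75, frames (13 32)
13 → hit
32 → hit
78 → miss, evict 13, frames (32 78)
13 → miss, evict 32, frames (78 13)
32 → miss, evict 78, frames (13 32)
13 → hit
32 → hit
20 → miss, evict 13, frames (32 20)
Page faults: 10.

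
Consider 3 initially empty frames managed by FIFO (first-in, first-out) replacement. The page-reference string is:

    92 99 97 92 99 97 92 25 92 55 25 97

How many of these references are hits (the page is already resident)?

92 -> miss, frames (92)
99 -> miss, frames (92 99)
97 -> miss, frames (92 99 97)
92 -> hit
99 -> hit
97 -> hit
92 -> hit
25 -> miss, evict 92, frames (99 97 25)
92 -> miss, evict 99, frames (97 25 92)
55 -> miss, evict 97, frames (25 92 55)
25 -> hit
97 -> miss, evict 25, frames (92 55 97)
Hits: 5.

5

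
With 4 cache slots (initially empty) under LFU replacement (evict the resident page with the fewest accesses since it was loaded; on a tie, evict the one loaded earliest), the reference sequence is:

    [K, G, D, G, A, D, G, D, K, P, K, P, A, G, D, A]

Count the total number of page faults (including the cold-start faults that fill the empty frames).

6

K -> miss, frames (K)
G -> miss, frames (K G)
D -> miss, frames (K G D)
G -> hit
A -> miss, frames (K G D A)
D -> hit
G -> hit
D -> hit
K -> hit
P -> miss, evict A, frames (K G D P)
K -> hit
P -> hit
A -> miss, evict P, frames (K G D A)
G -> hit
D -> hit
A -> hit
Page faults: 6.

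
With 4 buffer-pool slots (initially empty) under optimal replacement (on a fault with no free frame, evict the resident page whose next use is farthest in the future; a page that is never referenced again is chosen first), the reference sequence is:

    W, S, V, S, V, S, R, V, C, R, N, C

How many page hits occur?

W → fault, frames [W]
S → fault, frames [W, S]
V → fault, frames [W, S, V]
S → hit
V → hit
S → hit
R → fault, frames [W, S, V, R]
V → hit
C → fault, evict V, frames [W, S, R, C]
R → hit
N → fault, evict R, frames [W, S, C, N]
C → hit
Hits: 6.

6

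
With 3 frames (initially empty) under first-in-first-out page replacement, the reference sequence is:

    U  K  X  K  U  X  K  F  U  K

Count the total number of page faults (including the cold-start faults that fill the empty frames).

U → fault, frames (U)
K → fault, frames (U K)
X → fault, frames (U K X)
K → hit
U → hit
X → hit
K → hit
F → fault, evict U, frames (K X F)
U → fault, evict K, frames (X F U)
K → fault, evict X, frames (F U K)
Page faults: 6.

6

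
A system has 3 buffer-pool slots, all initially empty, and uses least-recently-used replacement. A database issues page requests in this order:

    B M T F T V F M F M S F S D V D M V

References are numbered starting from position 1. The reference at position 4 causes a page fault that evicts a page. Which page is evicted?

pos 1: B -> miss, frames {B}
pos 2: M -> miss, frames {B,M}
pos 3: T -> miss, frames {B,M,T}
pos 4: F -> miss, evict B, frames {M,T,F}
At position 4, page B is evicted.

B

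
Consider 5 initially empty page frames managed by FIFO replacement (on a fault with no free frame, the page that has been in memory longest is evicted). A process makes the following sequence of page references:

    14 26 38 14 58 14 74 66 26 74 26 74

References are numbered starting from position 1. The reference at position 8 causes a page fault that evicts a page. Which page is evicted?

14

pos 1: 14: fault, frames {14}
pos 2: 26: fault, frames {14,26}
pos 3: 38: fault, frames {14,26,38}
pos 4: 14: hit
pos 5: 58: fault, frames {14,26,38,58}
pos 6: 14: hit
pos 7: 74: fault, frames {14,26,38,58,74}
pos 8: 66: fault, evict 14, frames {26,38,58,74,66}
At position 8, page 14 is evicted.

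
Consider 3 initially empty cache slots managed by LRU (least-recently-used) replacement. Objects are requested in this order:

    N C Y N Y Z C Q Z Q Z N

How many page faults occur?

7

N → miss, frames [N]
C → miss, frames [N, C]
Y → miss, frames [N, C, Y]
N → hit
Y → hit
Z → miss, evict C, frames [N, Y, Z]
C → miss, evict N, frames [Y, Z, C]
Q → miss, evict Y, frames [Z, C, Q]
Z → hit
Q → hit
Z → hit
N → miss, evict C, frames [Q, Z, N]
Page faults: 7.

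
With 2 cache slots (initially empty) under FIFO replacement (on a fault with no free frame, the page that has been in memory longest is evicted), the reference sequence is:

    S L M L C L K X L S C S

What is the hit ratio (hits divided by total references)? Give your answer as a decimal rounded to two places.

0.17

S -> fault, frames (S)
L -> fault, frames (S L)
M -> fault, evict S, frames (L M)
L -> hit
C -> fault, evict L, frames (M C)
L -> fault, evict M, frames (C L)
K -> fault, evict C, frames (L K)
X -> fault, evict L, frames (K X)
L -> fault, evict K, frames (X L)
S -> fault, evict X, frames (L S)
C -> fault, evict L, frames (S C)
S -> hit
Hits: 2 of 12 references → 2/12 = 0.1667.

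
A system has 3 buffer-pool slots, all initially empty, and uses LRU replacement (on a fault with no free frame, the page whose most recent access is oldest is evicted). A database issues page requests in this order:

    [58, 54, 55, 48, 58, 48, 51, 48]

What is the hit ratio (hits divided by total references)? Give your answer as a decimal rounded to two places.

58: fault, frames {58}
54: fault, frames {58,54}
55: fault, frames {58,54,55}
48: fault, evict 58, frames {54,55,48}
58: fault, evict 54, frames {55,48,58}
48: hit
51: fault, evict 55, frames {58,48,51}
48: hit
Hits: 2 of 8 references → 2/8 = 0.2500.

0.25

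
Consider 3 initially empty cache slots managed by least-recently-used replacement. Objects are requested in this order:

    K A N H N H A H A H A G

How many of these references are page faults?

K -> miss, frames [K]
A -> miss, frames [K, A]
N -> miss, frames [K, A, N]
H -> miss, evict K, frames [A, N, H]
N -> hit
H -> hit
A -> hit
H -> hit
A -> hit
H -> hit
A -> hit
G -> miss, evict N, frames [H, A, G]
Page faults: 5.

5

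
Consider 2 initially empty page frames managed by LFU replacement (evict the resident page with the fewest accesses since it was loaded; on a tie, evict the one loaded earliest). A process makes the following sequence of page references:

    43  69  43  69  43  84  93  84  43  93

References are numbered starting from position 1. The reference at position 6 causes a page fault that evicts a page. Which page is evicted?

pos 1: 43: miss, frames [43]
pos 2: 69: miss, frames [43, 69]
pos 3: 43: hit
pos 4: 69: hit
pos 5: 43: hit
pos 6: 84: miss, evict 69, frames [43, 84]
At position 6, page 69 is evicted.

69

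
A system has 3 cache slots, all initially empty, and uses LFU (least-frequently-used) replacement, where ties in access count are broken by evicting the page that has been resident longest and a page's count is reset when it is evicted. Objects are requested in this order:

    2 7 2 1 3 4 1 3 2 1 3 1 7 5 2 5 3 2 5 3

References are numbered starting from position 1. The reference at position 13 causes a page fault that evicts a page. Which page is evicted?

pos 1: 2 → miss, frames [2]
pos 2: 7 → miss, frames [2, 7]
pos 3: 2 → hit
pos 4: 1 → miss, frames [2, 7, 1]
pos 5: 3 → miss, evict 7, frames [2, 1, 3]
pos 6: 4 → miss, evict 1, frames [2, 3, 4]
pos 7: 1 → miss, evict 3, frames [2, 4, 1]
pos 8: 3 → miss, evict 4, frames [2, 1, 3]
pos 9: 2 → hit
pos 10: 1 → hit
pos 11: 3 → hit
pos 12: 1 → hit
pos 13: 7 → miss, evict 3, frames [2, 1, 7]
At position 13, page 3 is evicted.

3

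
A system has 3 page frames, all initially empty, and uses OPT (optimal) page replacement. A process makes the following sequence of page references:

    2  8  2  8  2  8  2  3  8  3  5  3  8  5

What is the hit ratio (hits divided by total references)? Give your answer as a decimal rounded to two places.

0.71

2 -> fault, frames {2}
8 -> fault, frames {2,8}
2 -> hit
8 -> hit
2 -> hit
8 -> hit
2 -> hit
3 -> fault, frames {2,8,3}
8 -> hit
3 -> hit
5 -> fault, evict 2, frames {8,3,5}
3 -> hit
8 -> hit
5 -> hit
Hits: 10 of 14 references → 10/14 = 0.7143.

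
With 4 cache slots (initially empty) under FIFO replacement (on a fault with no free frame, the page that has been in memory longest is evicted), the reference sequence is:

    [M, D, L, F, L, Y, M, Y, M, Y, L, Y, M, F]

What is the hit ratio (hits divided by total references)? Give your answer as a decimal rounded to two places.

0.57

M -> miss, frames (M)
D -> miss, frames (M D)
L -> miss, frames (M D L)
F -> miss, frames (M D L F)
L -> hit
Y -> miss, evict M, frames (D L F Y)
M -> miss, evict D, frames (L F Y M)
Y -> hit
M -> hit
Y -> hit
L -> hit
Y -> hit
M -> hit
F -> hit
Hits: 8 of 14 references → 8/14 = 0.5714.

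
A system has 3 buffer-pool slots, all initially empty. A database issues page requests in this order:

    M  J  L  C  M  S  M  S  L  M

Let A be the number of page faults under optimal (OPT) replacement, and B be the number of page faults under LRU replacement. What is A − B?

Under OPT: F F F F . F . . . . → 5 faults.
Under LRU: F F F F F F . . F . → 7 faults.
A − B = 5 − 7 = -2.

-2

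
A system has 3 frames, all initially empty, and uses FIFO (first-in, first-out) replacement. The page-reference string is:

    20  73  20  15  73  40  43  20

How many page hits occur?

2

20: fault, frames (20)
73: fault, frames (20 73)
20: hit
15: fault, frames (20 73 15)
73: hit
40: fault, evict 20, frames (73 15 40)
43: fault, evict 73, frames (15 40 43)
20: fault, evict 15, frames (40 43 20)
Hits: 2.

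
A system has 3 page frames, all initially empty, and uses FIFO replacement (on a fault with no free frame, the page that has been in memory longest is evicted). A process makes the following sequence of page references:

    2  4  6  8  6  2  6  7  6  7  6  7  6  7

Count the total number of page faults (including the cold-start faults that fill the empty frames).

2: fault, frames {2}
4: fault, frames {2,4}
6: fault, frames {2,4,6}
8: fault, evict 2, frames {4,6,8}
6: hit
2: fault, evict 4, frames {6,8,2}
6: hit
7: fault, evict 6, frames {8,2,7}
6: fault, evict 8, frames {2,7,6}
7: hit
6: hit
7: hit
6: hit
7: hit
Page faults: 7.

7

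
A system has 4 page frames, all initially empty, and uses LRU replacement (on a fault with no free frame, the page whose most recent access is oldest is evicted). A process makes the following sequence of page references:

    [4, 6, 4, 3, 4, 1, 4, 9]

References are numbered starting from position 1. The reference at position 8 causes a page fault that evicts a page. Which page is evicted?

pos 1: 4 → miss, frames {4}
pos 2: 6 → miss, frames {4,6}
pos 3: 4 → hit
pos 4: 3 → miss, frames {6,4,3}
pos 5: 4 → hit
pos 6: 1 → miss, frames {6,3,4,1}
pos 7: 4 → hit
pos 8: 9 → miss, evict 6, frames {3,1,4,9}
At position 8, page 6 is evicted.

6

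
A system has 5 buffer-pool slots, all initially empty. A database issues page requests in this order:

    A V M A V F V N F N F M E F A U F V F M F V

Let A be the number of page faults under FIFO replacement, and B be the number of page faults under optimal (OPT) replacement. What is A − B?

4

Under FIFO: F F F . . F . F . . . . F . F F . F F F . . → 11 faults.
Under OPT: F F F . . F . F . . . . F . . F . . . . . . → 7 faults.
A − B = 11 − 7 = 4.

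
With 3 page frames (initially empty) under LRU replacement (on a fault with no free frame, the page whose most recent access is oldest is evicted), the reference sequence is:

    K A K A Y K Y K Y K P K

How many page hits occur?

K -> miss, frames {K}
A -> miss, frames {K,A}
K -> hit
A -> hit
Y -> miss, frames {K,A,Y}
K -> hit
Y -> hit
K -> hit
Y -> hit
K -> hit
P -> miss, evict A, frames {Y,K,P}
K -> hit
Hits: 8.

8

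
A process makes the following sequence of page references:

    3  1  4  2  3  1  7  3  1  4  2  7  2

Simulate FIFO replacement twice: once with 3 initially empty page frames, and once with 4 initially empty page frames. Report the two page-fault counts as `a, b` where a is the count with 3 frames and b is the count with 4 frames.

9, 10

3 frames: F F F F F F F . . F F . . → 9 faults.
4 frames: F F F F . . F F F F F F . → 10 faults.
10 > 9: adding a frame increased faults — Belady's anomaly.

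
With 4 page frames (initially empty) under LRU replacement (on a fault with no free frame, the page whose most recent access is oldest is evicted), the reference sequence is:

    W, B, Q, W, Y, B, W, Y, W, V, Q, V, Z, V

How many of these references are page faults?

7

W → miss, frames [W]
B → miss, frames [W, B]
Q → miss, frames [W, B, Q]
W → hit
Y → miss, frames [B, Q, W, Y]
B → hit
W → hit
Y → hit
W → hit
V → miss, evict Q, frames [B, Y, W, V]
Q → miss, evict B, frames [Y, W, V, Q]
V → hit
Z → miss, evict Y, frames [W, Q, V, Z]
V → hit
Page faults: 7.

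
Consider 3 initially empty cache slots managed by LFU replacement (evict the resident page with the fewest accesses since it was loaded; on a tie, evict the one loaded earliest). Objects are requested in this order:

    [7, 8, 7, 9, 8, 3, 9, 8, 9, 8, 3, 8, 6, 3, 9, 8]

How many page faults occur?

8

7 → miss, frames {7}
8 → miss, frames {7,8}
7 → hit
9 → miss, frames {7,8,9}
8 → hit
3 → miss, evict 9, frames {7,8,3}
9 → miss, evict 3, frames {7,8,9}
8 → hit
9 → hit
8 → hit
3 → miss, evict 7, frames {8,9,3}
8 → hit
6 → miss, evict 3, frames {8,9,6}
3 → miss, evict 6, frames {8,9,3}
9 → hit
8 → hit
Page faults: 8.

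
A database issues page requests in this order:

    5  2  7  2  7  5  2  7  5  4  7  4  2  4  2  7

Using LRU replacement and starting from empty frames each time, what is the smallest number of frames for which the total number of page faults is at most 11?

2

f=1: 16 faults
f=2: 11 faults
f=3: 5 faults
f=4: 4 faults
Smallest f with faults ≤ 11 is 2.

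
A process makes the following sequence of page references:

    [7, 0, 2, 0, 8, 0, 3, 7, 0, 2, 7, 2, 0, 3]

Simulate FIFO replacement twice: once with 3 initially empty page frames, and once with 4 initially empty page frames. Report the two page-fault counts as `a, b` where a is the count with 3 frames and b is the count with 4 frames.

9, 8

3 frames: F F F . F . F F F F . . . F → 9 faults.
4 frames: F F F . F . F F F F . . . . → 8 faults.
8 < 9: adding a frame reduced faults, as is typical.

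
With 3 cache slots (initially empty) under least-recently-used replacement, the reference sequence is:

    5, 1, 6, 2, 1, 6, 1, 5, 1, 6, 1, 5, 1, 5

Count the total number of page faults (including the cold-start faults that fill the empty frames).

5

5 -> miss, frames [5]
1 -> miss, frames [5, 1]
6 -> miss, frames [5, 1, 6]
2 -> miss, evict 5, frames [1, 6, 2]
1 -> hit
6 -> hit
1 -> hit
5 -> miss, evict 2, frames [6, 1, 5]
1 -> hit
6 -> hit
1 -> hit
5 -> hit
1 -> hit
5 -> hit
Page faults: 5.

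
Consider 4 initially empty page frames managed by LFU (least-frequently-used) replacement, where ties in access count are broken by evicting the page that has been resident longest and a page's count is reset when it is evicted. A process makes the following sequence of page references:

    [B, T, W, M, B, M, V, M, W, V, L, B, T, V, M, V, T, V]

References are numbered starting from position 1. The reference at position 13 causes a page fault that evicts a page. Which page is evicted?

B

pos 1: B → fault, frames (B)
pos 2: T → fault, frames (B T)
pos 3: W → fault, frames (B T W)
pos 4: M → fault, frames (B T W M)
pos 5: B → hit
pos 6: M → hit
pos 7: V → fault, evict T, frames (B W M V)
pos 8: M → hit
pos 9: W → hit
pos 10: V → hit
pos 11: L → fault, evict B, frames (W M V L)
pos 12: B → fault, evict L, frames (W M V B)
pos 13: T → fault, evict B, frames (W M V T)
At position 13, page B is evicted.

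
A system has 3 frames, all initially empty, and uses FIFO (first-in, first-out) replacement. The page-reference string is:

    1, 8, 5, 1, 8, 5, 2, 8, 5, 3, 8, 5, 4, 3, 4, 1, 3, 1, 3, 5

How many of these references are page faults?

1 -> fault, frames (1)
8 -> fault, frames (1 8)
5 -> fault, frames (1 8 5)
1 -> hit
8 -> hit
5 -> hit
2 -> fault, evict 1, frames (8 5 2)
8 -> hit
5 -> hit
3 -> fault, evict 8, frames (5 2 3)
8 -> fault, evict 5, frames (2 3 8)
5 -> fault, evict 2, frames (3 8 5)
4 -> fault, evict 3, frames (8 5 4)
3 -> fault, evict 8, frames (5 4 3)
4 -> hit
1 -> fault, evict 5, frames (4 3 1)
3 -> hit
1 -> hit
3 -> hit
5 -> fault, evict 4, frames (3 1 5)
Page faults: 11.

11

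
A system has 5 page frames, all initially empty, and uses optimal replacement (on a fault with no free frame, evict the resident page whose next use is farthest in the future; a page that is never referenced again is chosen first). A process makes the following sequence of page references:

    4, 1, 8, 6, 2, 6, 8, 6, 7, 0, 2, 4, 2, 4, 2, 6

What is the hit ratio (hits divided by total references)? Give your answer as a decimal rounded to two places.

0.56

4: fault, frames (4)
1: fault, frames (4 1)
8: fault, frames (4 1 8)
6: fault, frames (4 1 8 6)
2: fault, frames (4 1 8 6 2)
6: hit
8: hit
6: hit
7: fault, evict 8, frames (4 1 6 2 7)
0: fault, evict 7, frames (4 1 6 2 0)
2: hit
4: hit
2: hit
4: hit
2: hit
6: hit
Hits: 9 of 16 references → 9/16 = 0.5625.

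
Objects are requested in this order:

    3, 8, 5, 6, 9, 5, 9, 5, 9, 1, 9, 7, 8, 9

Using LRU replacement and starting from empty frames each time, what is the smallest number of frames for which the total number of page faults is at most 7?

6

f=1: 14 faults
f=2: 10 faults
f=3: 8 faults
f=4: 8 faults
f=5: 8 faults
f=6: 7 faults
f=7: 7 faults
Smallest f with faults ≤ 7 is 6.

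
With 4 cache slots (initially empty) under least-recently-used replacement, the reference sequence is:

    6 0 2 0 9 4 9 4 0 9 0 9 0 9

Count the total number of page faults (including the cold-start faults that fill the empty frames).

5

6 → fault, frames (6)
0 → fault, frames (6 0)
2 → fault, frames (6 0 2)
0 → hit
9 → fault, frames (6 2 0 9)
4 → fault, evict 6, frames (2 0 9 4)
9 → hit
4 → hit
0 → hit
9 → hit
0 → hit
9 → hit
0 → hit
9 → hit
Page faults: 5.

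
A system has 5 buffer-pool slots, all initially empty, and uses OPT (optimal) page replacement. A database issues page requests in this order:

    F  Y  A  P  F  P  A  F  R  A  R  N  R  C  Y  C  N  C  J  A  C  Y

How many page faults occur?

F → miss, frames [F]
Y → miss, frames [F, Y]
A → miss, frames [F, Y, A]
P → miss, frames [F, Y, A, P]
F → hit
P → hit
A → hit
F → hit
R → miss, frames [F, Y, A, P, R]
A → hit
R → hit
N → miss, evict P, frames [F, Y, A, R, N]
R → hit
C → miss, evict R, frames [F, Y, A, N, C]
Y → hit
C → hit
N → hit
C → hit
J → miss, evict N, frames [F, Y, A, C, J]
A → hit
C → hit
Y → hit
Page faults: 8.

8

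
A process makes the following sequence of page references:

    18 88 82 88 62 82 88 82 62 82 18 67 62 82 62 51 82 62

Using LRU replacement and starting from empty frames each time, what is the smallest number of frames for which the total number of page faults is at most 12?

f=1: 18 faults
f=2: 14 faults
f=3: 9 faults
f=4: 6 faults
f=5: 6 faults
f=6: 6 faults
Smallest f with faults ≤ 12 is 3.

3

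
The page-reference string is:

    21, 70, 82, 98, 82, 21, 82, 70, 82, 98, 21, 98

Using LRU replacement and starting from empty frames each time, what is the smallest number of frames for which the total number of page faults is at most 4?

4

f=1: 12 faults
f=2: 8 faults
f=3: 8 faults
f=4: 4 faults
Smallest f with faults ≤ 4 is 4.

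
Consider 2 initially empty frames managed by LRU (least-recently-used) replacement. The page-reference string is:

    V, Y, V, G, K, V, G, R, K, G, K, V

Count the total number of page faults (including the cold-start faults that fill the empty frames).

10

V -> fault, frames {V}
Y -> fault, frames {V,Y}
V -> hit
G -> fault, evict Y, frames {V,G}
K -> fault, evict V, frames {G,K}
V -> fault, evict G, frames {K,V}
G -> fault, evict K, frames {V,G}
R -> fault, evict V, frames {G,R}
K -> fault, evict G, frames {R,K}
G -> fault, evict R, frames {K,G}
K -> hit
V -> fault, evict G, frames {K,V}
Page faults: 10.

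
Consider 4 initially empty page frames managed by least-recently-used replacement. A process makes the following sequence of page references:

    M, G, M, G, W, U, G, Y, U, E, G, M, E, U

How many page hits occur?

M: miss, frames (M)
G: miss, frames (M G)
M: hit
G: hit
W: miss, frames (M G W)
U: miss, frames (M G W U)
G: hit
Y: miss, evict M, frames (W U G Y)
U: hit
E: miss, evict W, frames (G Y U E)
G: hit
M: miss, evict Y, frames (U E G M)
E: hit
U: hit
Hits: 7.

7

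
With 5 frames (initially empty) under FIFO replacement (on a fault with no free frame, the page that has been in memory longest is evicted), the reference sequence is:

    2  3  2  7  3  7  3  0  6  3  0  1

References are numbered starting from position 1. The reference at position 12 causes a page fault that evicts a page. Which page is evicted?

2

pos 1: 2 -> fault, frames (2)
pos 2: 3 -> fault, frames (2 3)
pos 3: 2 -> hit
pos 4: 7 -> fault, frames (2 3 7)
pos 5: 3 -> hit
pos 6: 7 -> hit
pos 7: 3 -> hit
pos 8: 0 -> fault, frames (2 3 7 0)
pos 9: 6 -> fault, frames (2 3 7 0 6)
pos 10: 3 -> hit
pos 11: 0 -> hit
pos 12: 1 -> fault, evict 2, frames (3 7 0 6 1)
At position 12, page 2 is evicted.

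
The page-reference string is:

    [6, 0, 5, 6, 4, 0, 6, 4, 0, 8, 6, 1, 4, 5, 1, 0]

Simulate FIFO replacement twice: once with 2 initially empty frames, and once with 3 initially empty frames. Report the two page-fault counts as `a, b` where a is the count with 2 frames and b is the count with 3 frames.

2 frames: F F F F F F F F F F F F F F F F → 16 faults.
3 frames: F F F . F . F . F F . F F F . F → 11 faults.
11 < 16: adding a frame reduced faults, as is typical.

16, 11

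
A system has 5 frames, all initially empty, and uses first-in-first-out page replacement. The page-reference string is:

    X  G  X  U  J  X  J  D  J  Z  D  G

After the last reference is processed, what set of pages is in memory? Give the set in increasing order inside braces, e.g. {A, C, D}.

X: fault, frames {X}
G: fault, frames {X,G}
X: hit
U: fault, frames {X,G,U}
J: fault, frames {X,G,U,J}
X: hit
J: hit
D: fault, frames {X,G,U,J,D}
J: hit
Z: fault, evict X, frames {G,U,J,D,Z}
D: hit
G: hit

{D, G, J, U, Z}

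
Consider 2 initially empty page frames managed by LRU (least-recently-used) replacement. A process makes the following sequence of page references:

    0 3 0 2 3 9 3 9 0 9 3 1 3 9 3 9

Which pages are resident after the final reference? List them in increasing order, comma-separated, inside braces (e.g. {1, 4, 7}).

{3, 9}

0 -> fault, frames {0}
3 -> fault, frames {0,3}
0 -> hit
2 -> fault, evict 3, frames {0,2}
3 -> fault, evict 0, frames {2,3}
9 -> fault, evict 2, frames {3,9}
3 -> hit
9 -> hit
0 -> fault, evict 3, frames {9,0}
9 -> hit
3 -> fault, evict 0, frames {9,3}
1 -> fault, evict 9, frames {3,1}
3 -> hit
9 -> fault, evict 1, frames {3,9}
3 -> hit
9 -> hit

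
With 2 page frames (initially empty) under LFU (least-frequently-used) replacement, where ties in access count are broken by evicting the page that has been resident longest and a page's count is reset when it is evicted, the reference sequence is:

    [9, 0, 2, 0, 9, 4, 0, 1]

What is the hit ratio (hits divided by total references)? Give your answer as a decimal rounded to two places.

9 -> fault, frames {9}
0 -> fault, frames {9,0}
2 -> fault, evict 9, frames {0,2}
0 -> hit
9 -> fault, evict 2, frames {0,9}
4 -> fault, evict 9, frames {0,4}
0 -> hit
1 -> fault, evict 4, frames {0,1}
Hits: 2 of 8 references → 2/8 = 0.2500.

0.25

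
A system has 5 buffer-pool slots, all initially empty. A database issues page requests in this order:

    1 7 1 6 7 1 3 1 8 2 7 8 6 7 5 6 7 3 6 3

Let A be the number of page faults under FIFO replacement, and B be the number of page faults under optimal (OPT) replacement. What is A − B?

3

Under FIFO: F F . F . . F . F F . . . . F . F . F F → 10 faults.
Under OPT: F F . F . . F . F F . . . . F . . . . . → 7 faults.
A − B = 10 − 7 = 3.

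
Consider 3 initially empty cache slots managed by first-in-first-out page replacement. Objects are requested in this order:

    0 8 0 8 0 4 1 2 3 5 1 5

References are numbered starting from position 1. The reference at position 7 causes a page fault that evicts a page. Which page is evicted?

0

pos 1: 0 → miss, frames [0]
pos 2: 8 → miss, frames [0, 8]
pos 3: 0 → hit
pos 4: 8 → hit
pos 5: 0 → hit
pos 6: 4 → miss, frames [0, 8, 4]
pos 7: 1 → miss, evict 0, frames [8, 4, 1]
At position 7, page 0 is evicted.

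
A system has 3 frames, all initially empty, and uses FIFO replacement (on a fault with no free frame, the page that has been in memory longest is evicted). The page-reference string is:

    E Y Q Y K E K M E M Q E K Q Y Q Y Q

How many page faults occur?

9

E: fault, frames {E}
Y: fault, frames {E,Y}
Q: fault, frames {E,Y,Q}
Y: hit
K: fault, evict E, frames {Y,Q,K}
E: fault, evict Y, frames {Q,K,E}
K: hit
M: fault, evict Q, frames {K,E,M}
E: hit
M: hit
Q: fault, evict K, frames {E,M,Q}
E: hit
K: fault, evict E, frames {M,Q,K}
Q: hit
Y: fault, evict M, frames {Q,K,Y}
Q: hit
Y: hit
Q: hit
Page faults: 9.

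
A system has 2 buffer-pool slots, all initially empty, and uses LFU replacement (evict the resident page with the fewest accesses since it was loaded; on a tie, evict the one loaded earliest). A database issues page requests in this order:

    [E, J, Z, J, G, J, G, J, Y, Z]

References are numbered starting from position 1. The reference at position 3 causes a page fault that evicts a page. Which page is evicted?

pos 1: E: miss, frames (E)
pos 2: J: miss, frames (E J)
pos 3: Z: miss, evict E, frames (J Z)
At position 3, page E is evicted.

E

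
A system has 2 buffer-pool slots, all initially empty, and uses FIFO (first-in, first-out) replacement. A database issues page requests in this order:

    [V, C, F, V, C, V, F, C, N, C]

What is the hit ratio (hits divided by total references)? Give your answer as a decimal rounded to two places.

V → fault, frames [V]
C → fault, frames [V, C]
F → fault, evict V, frames [C, F]
V → fault, evict C, frames [F, V]
C → fault, evict F, frames [V, C]
V → hit
F → fault, evict V, frames [C, F]
C → hit
N → fault, evict C, frames [F, N]
C → fault, evict F, frames [N, C]
Hits: 2 of 10 references → 2/10 = 0.2000.

0.20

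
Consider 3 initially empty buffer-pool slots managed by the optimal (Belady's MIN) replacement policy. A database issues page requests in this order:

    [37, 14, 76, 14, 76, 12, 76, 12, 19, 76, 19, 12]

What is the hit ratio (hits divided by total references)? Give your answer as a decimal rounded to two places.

0.58

37: miss, frames [37]
14: miss, frames [37, 14]
76: miss, frames [37, 14, 76]
14: hit
76: hit
12: miss, evict 14, frames [37, 76, 12]
76: hit
12: hit
19: miss, evict 37, frames [76, 12, 19]
76: hit
19: hit
12: hit
Hits: 7 of 12 references → 7/12 = 0.5833.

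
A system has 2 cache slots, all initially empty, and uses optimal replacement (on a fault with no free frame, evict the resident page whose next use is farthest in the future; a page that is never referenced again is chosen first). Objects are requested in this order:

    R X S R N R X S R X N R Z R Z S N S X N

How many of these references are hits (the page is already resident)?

R -> fault, frames {R}
X -> fault, frames {R,X}
S -> fault, evict X, frames {R,S}
R -> hit
N -> fault, evict S, frames {R,N}
R -> hit
X -> fault, evict N, frames {R,X}
S -> fault, evict X, frames {R,S}
R -> hit
X -> fault, evict S, frames {R,X}
N -> fault, evict X, frames {R,N}
R -> hit
Z -> fault, evict N, frames {R,Z}
R -> hit
Z -> hit
S -> fault, evict Z, frames {R,S}
N -> fault, evict R, frames {S,N}
S -> hit
X -> fault, evict S, frames {N,X}
N -> hit
Hits: 8.

8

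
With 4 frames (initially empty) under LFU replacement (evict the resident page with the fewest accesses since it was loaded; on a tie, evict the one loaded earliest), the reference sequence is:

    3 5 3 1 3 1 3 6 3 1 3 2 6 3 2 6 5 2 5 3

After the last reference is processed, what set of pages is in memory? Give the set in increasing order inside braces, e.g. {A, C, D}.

{1, 3, 5, 6}

3 → miss, frames {3}
5 → miss, frames {3,5}
3 → hit
1 → miss, frames {3,5,1}
3 → hit
1 → hit
3 → hit
6 → miss, frames {3,5,1,6}
3 → hit
1 → hit
3 → hit
2 → miss, evict 5, frames {3,1,6,2}
6 → hit
3 → hit
2 → hit
6 → hit
5 → miss, evict 2, frames {3,1,6,5}
2 → miss, evict 5, frames {3,1,6,2}
5 → miss, evict 2, frames {3,1,6,5}
3 → hit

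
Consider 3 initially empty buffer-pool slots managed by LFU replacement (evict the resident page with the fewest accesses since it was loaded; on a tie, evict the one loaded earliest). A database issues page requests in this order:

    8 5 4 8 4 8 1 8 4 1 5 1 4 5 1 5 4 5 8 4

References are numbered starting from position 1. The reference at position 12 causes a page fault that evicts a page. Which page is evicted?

5

pos 1: 8: fault, frames [8]
pos 2: 5: fault, frames [8, 5]
pos 3: 4: fault, frames [8, 5, 4]
pos 4: 8: hit
pos 5: 4: hit
pos 6: 8: hit
pos 7: 1: fault, evict 5, frames [8, 4, 1]
pos 8: 8: hit
pos 9: 4: hit
pos 10: 1: hit
pos 11: 5: fault, evict 1, frames [8, 4, 5]
pos 12: 1: fault, evict 5, frames [8, 4, 1]
At position 12, page 5 is evicted.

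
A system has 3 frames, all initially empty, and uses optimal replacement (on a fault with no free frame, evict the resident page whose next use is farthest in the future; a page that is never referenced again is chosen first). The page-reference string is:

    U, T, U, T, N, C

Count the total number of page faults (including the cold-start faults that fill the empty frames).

U: miss, frames (U)
T: miss, frames (U T)
U: hit
T: hit
N: miss, frames (U T N)
C: miss, evict N, frames (U T C)
Page faults: 4.

4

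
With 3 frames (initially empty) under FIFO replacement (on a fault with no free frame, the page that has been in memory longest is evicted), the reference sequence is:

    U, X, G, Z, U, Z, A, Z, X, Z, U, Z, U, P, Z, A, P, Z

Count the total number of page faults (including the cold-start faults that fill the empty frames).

12

U: fault, frames {U}
X: fault, frames {U,X}
G: fault, frames {U,X,G}
Z: fault, evict U, frames {X,G,Z}
U: fault, evict X, frames {G,Z,U}
Z: hit
A: fault, evict G, frames {Z,U,A}
Z: hit
X: fault, evict Z, frames {U,A,X}
Z: fault, evict U, frames {A,X,Z}
U: fault, evict A, frames {X,Z,U}
Z: hit
U: hit
P: fault, evict X, frames {Z,U,P}
Z: hit
A: fault, evict Z, frames {U,P,A}
P: hit
Z: fault, evict U, frames {P,A,Z}
Page faults: 12.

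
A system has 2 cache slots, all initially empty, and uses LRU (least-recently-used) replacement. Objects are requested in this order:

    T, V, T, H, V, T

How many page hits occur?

1

T -> fault, frames {T}
V -> fault, frames {T,V}
T -> hit
H -> fault, evict V, frames {T,H}
V -> fault, evict T, frames {H,V}
T -> fault, evict H, frames {V,T}
Hits: 1.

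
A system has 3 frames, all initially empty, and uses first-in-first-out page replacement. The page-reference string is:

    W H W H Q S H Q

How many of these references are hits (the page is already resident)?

4

W -> miss, frames (W)
H -> miss, frames (W H)
W -> hit
H -> hit
Q -> miss, frames (W H Q)
S -> miss, evict W, frames (H Q S)
H -> hit
Q -> hit
Hits: 4.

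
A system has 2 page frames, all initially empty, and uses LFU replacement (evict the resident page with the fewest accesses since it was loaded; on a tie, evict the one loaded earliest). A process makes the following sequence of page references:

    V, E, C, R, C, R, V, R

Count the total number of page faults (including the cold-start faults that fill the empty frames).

V -> fault, frames {V}
E -> fault, frames {V,E}
C -> fault, evict V, frames {E,C}
R -> fault, evict E, frames {C,R}
C -> hit
R -> hit
V -> fault, evict C, frames {R,V}
R -> hit
Page faults: 5.

5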